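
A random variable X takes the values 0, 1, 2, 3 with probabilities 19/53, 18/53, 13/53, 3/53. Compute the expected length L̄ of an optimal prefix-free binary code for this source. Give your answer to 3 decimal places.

Repeatedly combine the two least-probable nodes; the expected code length is the sum of the merged weights.
merge 3/53 + 13/53 → 16/53
merge 16/53 + 18/53 → 34/53
merge 19/53 + 34/53 → 1
L = 16/53 + 34/53 + 1 = 103/53 ≈ 1.943 bits/symbol.

1.943 bits/symbol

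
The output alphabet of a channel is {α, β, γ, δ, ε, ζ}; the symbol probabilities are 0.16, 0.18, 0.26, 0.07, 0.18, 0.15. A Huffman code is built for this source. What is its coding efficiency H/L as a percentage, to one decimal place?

97.6%

Entropy H = −Σ p log₂ p ≈ 2.4980 bits.
Huffman merges: 7/100+3/20→11/50; 4/25+9/50→17/50; 9/50+11/50→2/5; 13/50+17/50→3/5; 2/5+3/5→1. L = 64/25 ≈ 2.5600.
Efficiency = H/L = 2.4980/2.5600 = 97.6%.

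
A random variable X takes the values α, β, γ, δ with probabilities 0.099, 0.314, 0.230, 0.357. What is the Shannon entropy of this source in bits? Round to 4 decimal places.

H = −Σ pᵢ log₂ pᵢ.
−0.099·log₂(0.099) = 0.3303
−0.314·log₂(0.314) = 0.5247
−0.230·log₂(0.230) = 0.4877
−0.357·log₂(0.357) = 0.5305
Sum ≈ 1.8732 → 1.8732 bits.

1.8732 bits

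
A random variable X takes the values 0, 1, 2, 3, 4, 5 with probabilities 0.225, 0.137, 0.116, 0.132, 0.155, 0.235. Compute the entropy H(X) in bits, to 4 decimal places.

2.5311 bits

H = −Σ pᵢ log₂ pᵢ.
−0.225·log₂(0.225) = 0.4842
−0.137·log₂(0.137) = 0.3929
−0.116·log₂(0.116) = 0.3605
−0.132·log₂(0.132) = 0.3856
−0.155·log₂(0.155) = 0.4169
−0.235·log₂(0.235) = 0.4910
Sum ≈ 2.5311 → 2.5311 bits.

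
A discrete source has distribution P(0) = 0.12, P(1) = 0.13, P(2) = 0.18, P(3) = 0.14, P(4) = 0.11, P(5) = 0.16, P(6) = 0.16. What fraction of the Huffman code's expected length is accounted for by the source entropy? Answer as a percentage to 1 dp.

98.9%

Entropy H = −Σ p log₂ p ≈ 2.7884 bits.
Huffman merges: 11/100+3/25→23/100; 13/100+7/50→27/100; 4/25+4/25→8/25; 9/50+23/100→41/100; 27/100+8/25→59/100; 41/100+59/100→1. L = 141/50 ≈ 2.8200.
Efficiency = H/L = 2.7884/2.8200 = 98.9%.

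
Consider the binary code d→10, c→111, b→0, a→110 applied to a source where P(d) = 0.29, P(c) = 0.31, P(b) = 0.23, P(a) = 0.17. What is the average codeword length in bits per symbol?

2.25 bits/symbol

L̄ = Σ pᵢ·ℓᵢ = 0.29·2 + 0.31·3 + 0.23·1 + 0.17·3 = 2.25 bits/symbol.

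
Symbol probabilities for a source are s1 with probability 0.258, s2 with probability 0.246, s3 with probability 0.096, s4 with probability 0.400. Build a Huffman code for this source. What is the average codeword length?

Repeatedly combine the two least-probable nodes; the expected code length is the sum of the merged weights.
merge 12/125 + 123/500 → 171/500
merge 129/500 + 171/500 → 3/5
merge 2/5 + 3/5 → 1
L = 171/500 + 3/5 + 1 = 971/500 = 1.942 bits/symbol.

1.942 bits/symbol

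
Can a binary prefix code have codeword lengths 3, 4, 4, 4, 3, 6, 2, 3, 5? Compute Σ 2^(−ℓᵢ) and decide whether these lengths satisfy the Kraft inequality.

0.859375; yes

With common denominator 2^6 = 64: Σ 2^(−ℓᵢ) = 8/64 + 4/64 + 4/64 + 4/64 + 8/64 + 1/64 + 16/64 + 8/64 + 2/64 = 55/64 = 0.859375.
Kraft's inequality requires Σ ≤ 1; here Σ = 0.859375 ≤ 1, so such a prefix code exists.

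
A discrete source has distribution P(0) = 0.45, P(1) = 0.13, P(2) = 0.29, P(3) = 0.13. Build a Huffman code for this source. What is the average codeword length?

1.81 bits/symbol

Repeatedly combine the two least-probable nodes; the expected code length is the sum of the merged weights.
merge 13/100 + 13/100 → 13/50
merge 13/50 + 29/100 → 11/20
merge 9/20 + 11/20 → 1
L = 13/50 + 11/20 + 1 = 181/100 = 1.81 bits/symbol.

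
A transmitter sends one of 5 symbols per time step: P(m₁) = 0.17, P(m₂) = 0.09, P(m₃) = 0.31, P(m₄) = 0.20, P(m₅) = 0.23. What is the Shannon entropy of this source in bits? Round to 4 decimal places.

2.2231 bits

H = −Σ pᵢ log₂ pᵢ.
−0.17·log₂(0.17) = 0.4346
−0.09·log₂(0.09) = 0.3127
−0.31·log₂(0.31) = 0.5238
−0.20·log₂(0.20) = 0.4644
−0.23·log₂(0.23) = 0.4877
Sum ≈ 2.2231 → 2.2231 bits.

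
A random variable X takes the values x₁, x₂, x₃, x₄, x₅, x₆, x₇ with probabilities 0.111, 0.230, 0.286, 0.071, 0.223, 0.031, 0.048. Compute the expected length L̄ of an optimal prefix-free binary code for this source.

Repeatedly combine the two least-probable nodes; the expected code length is the sum of the merged weights.
merge 31/1000 + 6/125 → 79/1000
merge 71/1000 + 79/1000 → 3/20
merge 111/1000 + 3/20 → 261/1000
merge 223/1000 + 23/100 → 453/1000
merge 261/1000 + 143/500 → 547/1000
merge 453/1000 + 547/1000 → 1
L = 79/1000 + 3/20 + 261/1000 + 453/1000 + 547/1000 + 1 = 249/100 = 2.49 bits/symbol.

2.49 bits/symbol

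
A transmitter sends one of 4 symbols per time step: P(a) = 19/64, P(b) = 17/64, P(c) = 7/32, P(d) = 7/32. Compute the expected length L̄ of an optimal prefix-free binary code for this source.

Repeatedly combine the two least-probable nodes; the expected code length is the sum of the merged weights.
merge 7/32 + 7/32 → 7/16
merge 17/64 + 19/64 → 9/16
merge 7/16 + 9/16 → 1
L = 7/16 + 9/16 + 1 = 2 bits/symbol.

2 bits/symbol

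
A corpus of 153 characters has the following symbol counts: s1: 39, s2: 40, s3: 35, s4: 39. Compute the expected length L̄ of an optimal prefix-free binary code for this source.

Probabilities are the counts divided by 153.
Repeatedly combine the two least-probable nodes; the expected code length is the sum of the merged weights.
merge 35/153 + 13/51 → 74/153
merge 13/51 + 40/153 → 79/153
merge 74/153 + 79/153 → 1
L = 74/153 + 79/153 + 1 = 2 bits/symbol.

2 bits/symbol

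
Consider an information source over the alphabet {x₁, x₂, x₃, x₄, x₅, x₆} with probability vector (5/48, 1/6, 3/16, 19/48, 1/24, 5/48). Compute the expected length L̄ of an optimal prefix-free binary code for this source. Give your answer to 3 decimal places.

2.354 bits/symbol

Repeatedly combine the two least-probable nodes; the expected code length is the sum of the merged weights.
merge 1/24 + 5/48 → 7/48
merge 5/48 + 7/48 → 1/4
merge 1/6 + 3/16 → 17/48
merge 1/4 + 17/48 → 29/48
merge 19/48 + 29/48 → 1
L = 7/48 + 1/4 + 17/48 + 29/48 + 1 = 113/48 ≈ 2.354 bits/symbol.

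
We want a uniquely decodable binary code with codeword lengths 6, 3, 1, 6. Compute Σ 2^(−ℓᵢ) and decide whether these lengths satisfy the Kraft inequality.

With common denominator 2^6 = 64: Σ 2^(−ℓᵢ) = 1/64 + 8/64 + 32/64 + 1/64 = 42/64 = 0.65625.
Kraft's inequality requires Σ ≤ 1; here Σ = 0.65625 ≤ 1, so such a prefix code exists.

0.65625; yes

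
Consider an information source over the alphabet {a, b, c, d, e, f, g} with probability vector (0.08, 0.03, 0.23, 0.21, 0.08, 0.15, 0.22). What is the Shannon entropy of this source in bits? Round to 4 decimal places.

2.5864 bits

H = −Σ pᵢ log₂ pᵢ.
−0.08·log₂(0.08) = 0.2915
−0.03·log₂(0.03) = 0.1518
−0.23·log₂(0.23) = 0.4877
−0.21·log₂(0.21) = 0.4728
−0.08·log₂(0.08) = 0.2915
−0.15·log₂(0.15) = 0.4105
−0.22·log₂(0.22) = 0.4806
Sum ≈ 2.5864 → 2.5864 bits.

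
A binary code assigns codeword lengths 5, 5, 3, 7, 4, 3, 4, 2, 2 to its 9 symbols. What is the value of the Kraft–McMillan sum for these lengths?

0.9453125

With common denominator 2^7 = 128: Σ 2^(−ℓᵢ) = 4/128 + 4/128 + 16/128 + 1/128 + 8/128 + 16/128 + 8/128 + 32/128 + 32/128 = 121/128 = 0.9453125.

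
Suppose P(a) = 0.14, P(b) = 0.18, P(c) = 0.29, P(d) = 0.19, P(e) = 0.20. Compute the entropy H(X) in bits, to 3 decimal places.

2.280 bits

H = −Σ pᵢ log₂ pᵢ.
−0.14·log₂(0.14) = 0.3971
−0.18·log₂(0.18) = 0.4453
−0.29·log₂(0.29) = 0.5179
−0.19·log₂(0.19) = 0.4552
−0.20·log₂(0.20) = 0.4644
Sum ≈ 2.2799 → 2.280 bits.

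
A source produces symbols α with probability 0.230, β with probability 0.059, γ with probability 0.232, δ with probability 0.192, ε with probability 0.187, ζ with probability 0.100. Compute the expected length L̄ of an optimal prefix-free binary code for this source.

Repeatedly combine the two least-probable nodes; the expected code length is the sum of the merged weights.
merge 59/1000 + 1/10 → 159/1000
merge 159/1000 + 187/1000 → 173/500
merge 24/125 + 23/100 → 211/500
merge 29/125 + 173/500 → 289/500
merge 211/500 + 289/500 → 1
L = 159/1000 + 173/500 + 211/500 + 289/500 + 1 = 501/200 = 2.505 bits/symbol.

2.505 bits/symbol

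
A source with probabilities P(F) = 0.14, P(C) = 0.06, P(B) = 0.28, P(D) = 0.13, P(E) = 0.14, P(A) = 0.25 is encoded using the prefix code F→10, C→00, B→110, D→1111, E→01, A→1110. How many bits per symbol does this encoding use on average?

L̄ = Σ pᵢ·ℓᵢ = 0.14·2 + 0.06·2 + 0.28·3 + 0.13·4 + 0.14·2 + 0.25·4 = 3.04 bits/symbol.

3.04 bits/symbol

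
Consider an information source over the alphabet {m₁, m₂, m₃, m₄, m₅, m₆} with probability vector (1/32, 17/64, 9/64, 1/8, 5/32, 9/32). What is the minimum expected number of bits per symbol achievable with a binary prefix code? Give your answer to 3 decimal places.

Repeatedly combine the two least-probable nodes; the expected code length is the sum of the merged weights.
merge 1/32 + 1/8 → 5/32
merge 9/64 + 5/32 → 19/64
merge 5/32 + 17/64 → 27/64
merge 9/32 + 19/64 → 37/64
merge 27/64 + 37/64 → 1
L = 5/32 + 19/64 + 27/64 + 37/64 + 1 = 157/64 ≈ 2.453 bits/symbol.

2.453 bits/symbol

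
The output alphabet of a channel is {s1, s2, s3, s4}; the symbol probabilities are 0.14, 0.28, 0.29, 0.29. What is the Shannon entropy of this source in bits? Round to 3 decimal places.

H = −Σ pᵢ log₂ pᵢ.
−0.14·log₂(0.14) = 0.3971
−0.28·log₂(0.28) = 0.5142
−0.29·log₂(0.29) = 0.5179
−0.29·log₂(0.29) = 0.5179
Sum ≈ 1.9471 → 1.947 bits.

1.947 bits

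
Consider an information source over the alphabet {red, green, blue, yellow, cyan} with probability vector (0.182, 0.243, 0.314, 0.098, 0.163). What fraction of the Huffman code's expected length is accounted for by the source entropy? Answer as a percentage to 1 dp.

Entropy H = −Σ p log₂ p ≈ 2.2230 bits.
Huffman merges: 49/500+163/1000→261/1000; 91/500+243/1000→17/40; 261/1000+157/500→23/40; 17/40+23/40→1. L = 2261/1000 ≈ 2.2610.
Efficiency = H/L = 2.2230/2.2610 = 98.3%.

98.3%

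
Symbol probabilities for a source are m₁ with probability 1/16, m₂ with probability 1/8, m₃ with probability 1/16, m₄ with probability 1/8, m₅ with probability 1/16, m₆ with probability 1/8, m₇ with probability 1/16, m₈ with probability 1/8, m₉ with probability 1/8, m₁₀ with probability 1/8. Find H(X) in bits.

Each probability is a power of 1/2, so log₂(1/p) is an integer.
H = Σ p·log₂(1/p) = 1/16·4 + 1/8·3 + 1/16·4 + 1/8·3 + 1/16·4 + 1/8·3 + 1/16·4 + 1/8·3 + 1/8·3 + 1/8·3 = 3.25 bits.

3.25 bits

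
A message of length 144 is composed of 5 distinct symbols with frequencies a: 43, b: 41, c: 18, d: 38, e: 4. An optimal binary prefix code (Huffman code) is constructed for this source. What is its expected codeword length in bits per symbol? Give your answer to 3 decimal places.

Probabilities are the counts divided by 144.
Repeatedly combine the two least-probable nodes; the expected code length is the sum of the merged weights.
merge 1/36 + 1/8 → 11/72
merge 11/72 + 19/72 → 5/12
merge 41/144 + 43/144 → 7/12
merge 5/12 + 7/12 → 1
L = 11/72 + 5/12 + 7/12 + 1 = 155/72 ≈ 2.153 bits/symbol.

2.153 bits/symbol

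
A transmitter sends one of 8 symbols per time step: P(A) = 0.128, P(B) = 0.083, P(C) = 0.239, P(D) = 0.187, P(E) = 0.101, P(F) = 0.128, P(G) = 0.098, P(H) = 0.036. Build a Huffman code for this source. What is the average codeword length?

2.88 bits/symbol

Repeatedly combine the two least-probable nodes; the expected code length is the sum of the merged weights.
merge 9/250 + 83/1000 → 119/1000
merge 49/500 + 101/1000 → 199/1000
merge 119/1000 + 16/125 → 247/1000
merge 16/125 + 187/1000 → 63/200
merge 199/1000 + 239/1000 → 219/500
merge 247/1000 + 63/200 → 281/500
merge 219/500 + 281/500 → 1
L = 119/1000 + 199/1000 + 247/1000 + 63/200 + 219/500 + 281/500 + 1 = 72/25 = 2.88 bits/symbol.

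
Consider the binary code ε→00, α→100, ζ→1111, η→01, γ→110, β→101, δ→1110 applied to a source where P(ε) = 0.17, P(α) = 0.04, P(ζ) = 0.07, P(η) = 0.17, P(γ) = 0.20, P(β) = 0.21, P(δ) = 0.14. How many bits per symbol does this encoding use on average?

L̄ = Σ pᵢ·ℓᵢ = 0.17·2 + 0.04·3 + 0.07·4 + 0.17·2 + 0.20·3 + 0.21·3 + 0.14·4 = 2.87 bits/symbol.

2.87 bits/symbol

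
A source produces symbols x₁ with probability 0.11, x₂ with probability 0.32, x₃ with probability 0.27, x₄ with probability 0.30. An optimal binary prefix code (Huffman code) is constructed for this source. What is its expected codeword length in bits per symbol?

2 bits/symbol

Repeatedly combine the two least-probable nodes; the expected code length is the sum of the merged weights.
merge 11/100 + 27/100 → 19/50
merge 3/10 + 8/25 → 31/50
merge 19/50 + 31/50 → 1
L = 19/50 + 31/50 + 1 = 2 bits/symbol.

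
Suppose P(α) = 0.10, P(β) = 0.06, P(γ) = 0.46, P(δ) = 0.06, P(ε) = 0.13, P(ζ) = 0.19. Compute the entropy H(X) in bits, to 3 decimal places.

2.172 bits

H = −Σ pᵢ log₂ pᵢ.
−0.10·log₂(0.10) = 0.3322
−0.06·log₂(0.06) = 0.2435
−0.46·log₂(0.46) = 0.5153
−0.06·log₂(0.06) = 0.2435
−0.13·log₂(0.13) = 0.3826
−0.19·log₂(0.19) = 0.4552
Sum ≈ 2.1725 → 2.172 bits.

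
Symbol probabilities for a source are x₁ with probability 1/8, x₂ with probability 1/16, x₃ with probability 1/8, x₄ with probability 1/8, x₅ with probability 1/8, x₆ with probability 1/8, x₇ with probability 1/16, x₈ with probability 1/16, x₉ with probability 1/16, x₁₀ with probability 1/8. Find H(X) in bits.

Each probability is a power of 1/2, so log₂(1/p) is an integer.
H = Σ p·log₂(1/p) = 1/8·3 + 1/16·4 + 1/8·3 + 1/8·3 + 1/8·3 + 1/8·3 + 1/16·4 + 1/16·4 + 1/16·4 + 1/8·3 = 3.25 bits.

3.25 bits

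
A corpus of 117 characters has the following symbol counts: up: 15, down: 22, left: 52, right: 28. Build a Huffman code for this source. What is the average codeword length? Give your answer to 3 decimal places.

1.872 bits/symbol

Probabilities are the counts divided by 117.
Repeatedly combine the two least-probable nodes; the expected code length is the sum of the merged weights.
merge 5/39 + 22/117 → 37/117
merge 28/117 + 37/117 → 5/9
merge 4/9 + 5/9 → 1
L = 37/117 + 5/9 + 1 = 73/39 ≈ 1.872 bits/symbol.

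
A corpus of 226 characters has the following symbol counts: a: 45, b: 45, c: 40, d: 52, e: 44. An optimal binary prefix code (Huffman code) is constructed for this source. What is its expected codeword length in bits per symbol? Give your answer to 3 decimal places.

2.372 bits/symbol

Probabilities are the counts divided by 226.
Repeatedly combine the two least-probable nodes; the expected code length is the sum of the merged weights.
merge 20/113 + 22/113 → 42/113
merge 45/226 + 45/226 → 45/113
merge 26/113 + 42/113 → 68/113
merge 45/113 + 68/113 → 1
L = 42/113 + 45/113 + 68/113 + 1 = 268/113 ≈ 2.372 bits/symbol.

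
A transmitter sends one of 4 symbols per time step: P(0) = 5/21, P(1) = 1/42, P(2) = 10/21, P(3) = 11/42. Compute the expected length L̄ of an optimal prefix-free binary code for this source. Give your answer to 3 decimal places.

1.786 bits/symbol

Repeatedly combine the two least-probable nodes; the expected code length is the sum of the merged weights.
merge 1/42 + 5/21 → 11/42
merge 11/42 + 11/42 → 11/21
merge 10/21 + 11/21 → 1
L = 11/42 + 11/21 + 1 = 25/14 ≈ 1.786 bits/symbol.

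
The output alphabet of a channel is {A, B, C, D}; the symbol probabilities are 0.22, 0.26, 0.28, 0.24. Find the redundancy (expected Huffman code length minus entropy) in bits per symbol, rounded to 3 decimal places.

0.006 bits

Entropy H = −Σ p log₂ p ≈ 1.9942 bits.
Huffman merges: 11/50+6/25→23/50; 13/50+7/25→27/50; 23/50+27/50→1. L = 2 ≈ 2.0000.
L − H = 2.0000 − 1.9942 = 0.006 bits.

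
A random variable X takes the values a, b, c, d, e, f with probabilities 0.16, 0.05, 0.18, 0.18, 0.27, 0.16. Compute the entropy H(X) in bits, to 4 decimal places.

H = −Σ pᵢ log₂ pᵢ.
−0.16·log₂(0.16) = 0.4230
−0.05·log₂(0.05) = 0.2161
−0.18·log₂(0.18) = 0.4453
−0.18·log₂(0.18) = 0.4453
−0.27·log₂(0.27) = 0.5100
−0.16·log₂(0.16) = 0.4230
Sum ≈ 2.4628 → 2.4628 bits.

2.4628 bits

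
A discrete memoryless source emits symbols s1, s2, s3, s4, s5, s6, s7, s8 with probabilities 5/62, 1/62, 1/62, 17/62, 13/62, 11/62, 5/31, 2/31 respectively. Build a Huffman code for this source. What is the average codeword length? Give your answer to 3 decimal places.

2.645 bits/symbol

Repeatedly combine the two least-probable nodes; the expected code length is the sum of the merged weights.
merge 1/62 + 1/62 → 1/31
merge 1/31 + 2/31 → 3/31
merge 5/62 + 3/31 → 11/62
merge 5/31 + 11/62 → 21/62
merge 11/62 + 13/62 → 12/31
merge 17/62 + 21/62 → 19/31
merge 12/31 + 19/31 → 1
L = 1/31 + 3/31 + 11/62 + 21/62 + 12/31 + 19/31 + 1 = 82/31 ≈ 2.645 bits/symbol.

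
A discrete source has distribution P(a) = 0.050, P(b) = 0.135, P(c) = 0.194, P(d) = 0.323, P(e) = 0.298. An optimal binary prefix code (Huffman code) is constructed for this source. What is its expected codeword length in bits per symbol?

2.185 bits/symbol

Repeatedly combine the two least-probable nodes; the expected code length is the sum of the merged weights.
merge 1/20 + 27/200 → 37/200
merge 37/200 + 97/500 → 379/1000
merge 149/500 + 323/1000 → 621/1000
merge 379/1000 + 621/1000 → 1
L = 37/200 + 379/1000 + 621/1000 + 1 = 437/200 = 2.185 bits/symbol.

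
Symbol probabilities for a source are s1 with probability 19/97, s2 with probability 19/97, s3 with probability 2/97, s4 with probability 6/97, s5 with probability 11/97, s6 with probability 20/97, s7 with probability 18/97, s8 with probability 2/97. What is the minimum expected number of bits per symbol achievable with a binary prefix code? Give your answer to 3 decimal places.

Repeatedly combine the two least-probable nodes; the expected code length is the sum of the merged weights.
merge 2/97 + 2/97 → 4/97
merge 4/97 + 6/97 → 10/97
merge 10/97 + 11/97 → 21/97
merge 18/97 + 19/97 → 37/97
merge 19/97 + 20/97 → 39/97
merge 21/97 + 37/97 → 58/97
merge 39/97 + 58/97 → 1
L = 4/97 + 10/97 + 21/97 + 37/97 + 39/97 + 58/97 + 1 = 266/97 ≈ 2.742 bits/symbol.

2.742 bits/symbol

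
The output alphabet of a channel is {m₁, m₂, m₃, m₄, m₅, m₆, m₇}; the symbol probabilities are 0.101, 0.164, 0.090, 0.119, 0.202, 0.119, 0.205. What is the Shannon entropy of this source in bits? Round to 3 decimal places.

2.740 bits

H = −Σ pᵢ log₂ pᵢ.
−0.101·log₂(0.101) = 0.3341
−0.164·log₂(0.164) = 0.4278
−0.090·log₂(0.090) = 0.3127
−0.119·log₂(0.119) = 0.3654
−0.202·log₂(0.202) = 0.4661
−0.119·log₂(0.119) = 0.3654
−0.205·log₂(0.205) = 0.4687
Sum ≈ 2.7402 → 2.740 bits.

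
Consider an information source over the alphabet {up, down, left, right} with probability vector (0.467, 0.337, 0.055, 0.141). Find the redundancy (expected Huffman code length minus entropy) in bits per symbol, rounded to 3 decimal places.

0.059 bits

Entropy H = −Σ p log₂ p ≈ 1.6705 bits.
Huffman merges: 11/200+141/1000→49/250; 49/250+337/1000→533/1000; 467/1000+533/1000→1. L = 1729/1000 ≈ 1.7290.
L − H = 1.7290 − 1.6705 = 0.059 bits.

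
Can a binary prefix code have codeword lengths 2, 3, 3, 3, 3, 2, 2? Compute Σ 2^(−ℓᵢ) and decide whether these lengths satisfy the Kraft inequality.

1.25; no

With common denominator 2^3 = 8: Σ 2^(−ℓᵢ) = 2/8 + 1/8 + 1/8 + 1/8 + 1/8 + 2/8 + 2/8 = 10/8 = 1.25.
Kraft's inequality requires Σ ≤ 1; here Σ = 1.25 > 1, so no such prefix code exists.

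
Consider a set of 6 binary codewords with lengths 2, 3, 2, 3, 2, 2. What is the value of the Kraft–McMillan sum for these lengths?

With common denominator 2^3 = 8: Σ 2^(−ℓᵢ) = 2/8 + 1/8 + 2/8 + 1/8 + 2/8 + 2/8 = 10/8 = 1.25.

1.25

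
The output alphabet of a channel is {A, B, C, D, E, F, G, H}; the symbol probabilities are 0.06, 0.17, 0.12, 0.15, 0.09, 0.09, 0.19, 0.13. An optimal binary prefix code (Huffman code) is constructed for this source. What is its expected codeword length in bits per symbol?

2.96 bits/symbol

Repeatedly combine the two least-probable nodes; the expected code length is the sum of the merged weights.
merge 3/50 + 9/100 → 3/20
merge 9/100 + 3/25 → 21/100
merge 13/100 + 3/20 → 7/25
merge 3/20 + 17/100 → 8/25
merge 19/100 + 21/100 → 2/5
merge 7/25 + 8/25 → 3/5
merge 2/5 + 3/5 → 1
L = 3/20 + 21/100 + 7/25 + 8/25 + 2/5 + 3/5 + 1 = 74/25 = 2.96 bits/symbol.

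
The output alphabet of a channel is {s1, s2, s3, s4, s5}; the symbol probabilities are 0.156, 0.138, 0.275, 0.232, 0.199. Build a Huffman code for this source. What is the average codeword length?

2.294 bits/symbol

Repeatedly combine the two least-probable nodes; the expected code length is the sum of the merged weights.
merge 69/500 + 39/250 → 147/500
merge 199/1000 + 29/125 → 431/1000
merge 11/40 + 147/500 → 569/1000
merge 431/1000 + 569/1000 → 1
L = 147/500 + 431/1000 + 569/1000 + 1 = 1147/500 = 2.294 bits/symbol.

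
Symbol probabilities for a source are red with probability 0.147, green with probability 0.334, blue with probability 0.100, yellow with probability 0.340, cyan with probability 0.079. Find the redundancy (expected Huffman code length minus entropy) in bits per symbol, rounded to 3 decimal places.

0.079 bits

Entropy H = −Σ p log₂ p ≈ 2.0857 bits.
Huffman merges: 79/1000+1/10→179/1000; 147/1000+179/1000→163/500; 163/500+167/500→33/50; 17/50+33/50→1. L = 433/200 ≈ 2.1650.
L − H = 2.1650 − 2.0857 = 0.079 bits.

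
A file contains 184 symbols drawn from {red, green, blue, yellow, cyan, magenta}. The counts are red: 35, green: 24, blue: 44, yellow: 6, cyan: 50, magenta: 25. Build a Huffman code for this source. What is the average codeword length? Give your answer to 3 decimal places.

Probabilities are the counts divided by 184.
Repeatedly combine the two least-probable nodes; the expected code length is the sum of the merged weights.
merge 3/92 + 3/23 → 15/92
merge 25/184 + 15/92 → 55/184
merge 35/184 + 11/46 → 79/184
merge 25/92 + 55/184 → 105/184
merge 79/184 + 105/184 → 1
L = 15/92 + 55/184 + 79/184 + 105/184 + 1 = 453/184 ≈ 2.462 bits/symbol.

2.462 bits/symbol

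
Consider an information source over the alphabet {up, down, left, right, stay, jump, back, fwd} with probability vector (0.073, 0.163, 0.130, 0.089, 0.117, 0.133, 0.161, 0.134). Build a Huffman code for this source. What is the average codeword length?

2.999 bits/symbol

Repeatedly combine the two least-probable nodes; the expected code length is the sum of the merged weights.
merge 73/1000 + 89/1000 → 81/500
merge 117/1000 + 13/100 → 247/1000
merge 133/1000 + 67/500 → 267/1000
merge 161/1000 + 81/500 → 323/1000
merge 163/1000 + 247/1000 → 41/100
merge 267/1000 + 323/1000 → 59/100
merge 41/100 + 59/100 → 1
L = 81/500 + 247/1000 + 267/1000 + 323/1000 + 41/100 + 59/100 + 1 = 2999/1000 = 2.999 bits/symbol.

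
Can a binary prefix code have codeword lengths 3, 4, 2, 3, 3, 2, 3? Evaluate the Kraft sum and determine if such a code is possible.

With common denominator 2^4 = 16: Σ 2^(−ℓᵢ) = 2/16 + 1/16 + 4/16 + 2/16 + 2/16 + 4/16 + 2/16 = 17/16 = 1.0625.
Kraft's inequality requires Σ ≤ 1; here Σ = 1.0625 > 1, so no such prefix code exists.

1.0625; no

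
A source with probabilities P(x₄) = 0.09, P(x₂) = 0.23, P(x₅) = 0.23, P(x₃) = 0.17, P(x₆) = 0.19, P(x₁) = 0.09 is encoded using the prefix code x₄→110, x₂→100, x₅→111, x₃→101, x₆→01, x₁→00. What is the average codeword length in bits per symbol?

L̄ = Σ pᵢ·ℓᵢ = 0.09·3 + 0.23·3 + 0.23·3 + 0.17·3 + 0.19·2 + 0.09·2 = 2.72 bits/symbol.

2.72 bits/symbol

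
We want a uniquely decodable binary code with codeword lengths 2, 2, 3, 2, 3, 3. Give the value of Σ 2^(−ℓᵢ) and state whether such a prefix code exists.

With common denominator 2^3 = 8: Σ 2^(−ℓᵢ) = 2/8 + 2/8 + 1/8 + 2/8 + 1/8 + 1/8 = 9/8 = 1.125.
Kraft's inequality requires Σ ≤ 1; here Σ = 1.125 > 1, so no such prefix code exists.

1.125; no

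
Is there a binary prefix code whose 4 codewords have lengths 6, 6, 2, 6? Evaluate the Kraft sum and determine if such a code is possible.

With common denominator 2^6 = 64: Σ 2^(−ℓᵢ) = 1/64 + 1/64 + 16/64 + 1/64 = 19/64 = 0.296875.
Kraft's inequality requires Σ ≤ 1; here Σ = 0.296875 ≤ 1, so such a prefix code exists.

0.296875; yes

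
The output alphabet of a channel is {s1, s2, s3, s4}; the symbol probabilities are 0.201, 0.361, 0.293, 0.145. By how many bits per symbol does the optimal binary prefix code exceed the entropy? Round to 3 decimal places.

0.066 bits

Entropy H = −Σ p log₂ p ≈ 1.9188 bits.
Huffman merges: 29/200+201/1000→173/500; 293/1000+173/500→639/1000; 361/1000+639/1000→1. L = 397/200 ≈ 1.9850.
L − H = 1.9850 − 1.9188 = 0.066 bits.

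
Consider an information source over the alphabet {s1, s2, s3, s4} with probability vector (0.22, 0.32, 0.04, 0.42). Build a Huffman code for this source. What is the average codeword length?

1.84 bits/symbol

Repeatedly combine the two least-probable nodes; the expected code length is the sum of the merged weights.
merge 1/25 + 11/50 → 13/50
merge 13/50 + 8/25 → 29/50
merge 21/50 + 29/50 → 1
L = 13/50 + 29/50 + 1 = 46/25 = 1.84 bits/symbol.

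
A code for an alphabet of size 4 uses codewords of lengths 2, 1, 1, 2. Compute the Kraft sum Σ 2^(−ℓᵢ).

1.5

With common denominator 2^2 = 4: Σ 2^(−ℓᵢ) = 1/4 + 2/4 + 2/4 + 1/4 = 6/4 = 1.5.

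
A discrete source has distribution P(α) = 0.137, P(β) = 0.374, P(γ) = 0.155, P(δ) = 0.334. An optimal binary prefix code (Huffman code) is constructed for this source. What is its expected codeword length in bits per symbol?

Repeatedly combine the two least-probable nodes; the expected code length is the sum of the merged weights.
merge 137/1000 + 31/200 → 73/250
merge 73/250 + 167/500 → 313/500
merge 187/500 + 313/500 → 1
L = 73/250 + 313/500 + 1 = 959/500 = 1.918 bits/symbol.

1.918 bits/symbol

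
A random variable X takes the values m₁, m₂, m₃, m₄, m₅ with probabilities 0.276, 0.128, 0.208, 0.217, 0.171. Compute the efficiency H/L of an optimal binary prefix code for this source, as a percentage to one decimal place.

Entropy H = −Σ p log₂ p ≈ 2.2774 bits.
Huffman merges: 16/125+171/1000→299/1000; 26/125+217/1000→17/40; 69/250+299/1000→23/40; 17/40+23/40→1. L = 2299/1000 ≈ 2.2990.
Efficiency = H/L = 2.2774/2.2990 = 99.1%.

99.1%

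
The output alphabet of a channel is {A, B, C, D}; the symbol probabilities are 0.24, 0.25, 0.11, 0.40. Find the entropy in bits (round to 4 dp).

1.8732 bits

H = −Σ pᵢ log₂ pᵢ.
−0.24·log₂(0.24) = 0.4941
−0.25·log₂(0.25) = 0.5000
−0.11·log₂(0.11) = 0.3503
−0.40·log₂(0.40) = 0.5288
Sum ≈ 1.8732 → 1.8732 bits.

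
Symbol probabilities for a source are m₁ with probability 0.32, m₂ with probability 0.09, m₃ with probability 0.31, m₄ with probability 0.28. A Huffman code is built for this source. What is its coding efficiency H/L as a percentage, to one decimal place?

Entropy H = −Σ p log₂ p ≈ 1.8767 bits.
Huffman merges: 9/100+7/25→37/100; 31/100+8/25→63/100; 37/100+63/100→1. L = 2 ≈ 2.0000.
Efficiency = H/L = 1.8767/2.0000 = 93.8%.

93.8%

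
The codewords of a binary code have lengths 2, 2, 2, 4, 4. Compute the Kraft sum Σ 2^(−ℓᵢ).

With common denominator 2^4 = 16: Σ 2^(−ℓᵢ) = 4/16 + 4/16 + 4/16 + 1/16 + 1/16 = 14/16 = 0.875.

0.875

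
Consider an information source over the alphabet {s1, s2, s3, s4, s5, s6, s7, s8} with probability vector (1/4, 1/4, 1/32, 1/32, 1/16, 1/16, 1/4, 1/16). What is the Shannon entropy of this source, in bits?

Each probability is a power of 1/2, so log₂(1/p) is an integer.
H = Σ p·log₂(1/p) = 1/4·2 + 1/4·2 + 1/32·5 + 1/32·5 + 1/16·4 + 1/16·4 + 1/4·2 + 1/16·4 = 2.5625 bits.

2.5625 bits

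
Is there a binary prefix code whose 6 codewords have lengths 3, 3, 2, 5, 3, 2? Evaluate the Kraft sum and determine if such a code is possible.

With common denominator 2^5 = 32: Σ 2^(−ℓᵢ) = 4/32 + 4/32 + 8/32 + 1/32 + 4/32 + 8/32 = 29/32 = 0.90625.
Kraft's inequality requires Σ ≤ 1; here Σ = 0.90625 ≤ 1, so such a prefix code exists.

0.90625; yes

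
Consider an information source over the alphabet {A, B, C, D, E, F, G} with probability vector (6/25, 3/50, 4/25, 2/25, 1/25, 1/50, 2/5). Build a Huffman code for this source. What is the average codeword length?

Repeatedly combine the two least-probable nodes; the expected code length is the sum of the merged weights.
merge 1/50 + 1/25 → 3/50
merge 3/50 + 3/50 → 3/25
merge 2/25 + 3/25 → 1/5
merge 4/25 + 1/5 → 9/25
merge 6/25 + 9/25 → 3/5
merge 2/5 + 3/5 → 1
L = 3/50 + 3/25 + 1/5 + 9/25 + 3/5 + 1 = 117/50 = 2.34 bits/symbol.

2.34 bits/symbol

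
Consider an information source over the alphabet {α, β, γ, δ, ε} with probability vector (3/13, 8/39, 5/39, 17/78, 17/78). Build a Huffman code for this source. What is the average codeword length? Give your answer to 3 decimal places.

Repeatedly combine the two least-probable nodes; the expected code length is the sum of the merged weights.
merge 5/39 + 8/39 → 1/3
merge 17/78 + 17/78 → 17/39
merge 3/13 + 1/3 → 22/39
merge 17/39 + 22/39 → 1
L = 1/3 + 17/39 + 22/39 + 1 = 7/3 ≈ 2.333 bits/symbol.

2.333 bits/symbol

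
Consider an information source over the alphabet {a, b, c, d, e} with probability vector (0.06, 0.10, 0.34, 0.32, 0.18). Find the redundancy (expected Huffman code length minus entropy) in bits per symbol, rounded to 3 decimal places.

Entropy H = −Σ p log₂ p ≈ 2.0762 bits.
Huffman merges: 3/50+1/10→4/25; 4/25+9/50→17/50; 8/25+17/50→33/50; 17/50+33/50→1. L = 54/25 ≈ 2.1600.
L − H = 2.1600 − 2.0762 = 0.084 bits.

0.084 bits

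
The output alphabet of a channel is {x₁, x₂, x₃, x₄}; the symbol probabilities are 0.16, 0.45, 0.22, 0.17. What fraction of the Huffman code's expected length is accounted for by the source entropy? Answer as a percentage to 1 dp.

Entropy H = −Σ p log₂ p ≈ 1.8566 bits.
Huffman merges: 4/25+17/100→33/100; 11/50+33/100→11/20; 9/20+11/20→1. L = 47/25 ≈ 1.8800.
Efficiency = H/L = 1.8566/1.8800 = 98.8%.

98.8%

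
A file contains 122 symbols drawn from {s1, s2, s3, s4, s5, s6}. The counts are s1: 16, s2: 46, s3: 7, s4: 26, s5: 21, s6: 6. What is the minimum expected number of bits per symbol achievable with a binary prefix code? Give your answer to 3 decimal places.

Probabilities are the counts divided by 122.
Repeatedly combine the two least-probable nodes; the expected code length is the sum of the merged weights.
merge 3/61 + 7/122 → 13/122
merge 13/122 + 8/61 → 29/122
merge 21/122 + 13/61 → 47/122
merge 29/122 + 23/61 → 75/122
merge 47/122 + 75/122 → 1
L = 13/122 + 29/122 + 47/122 + 75/122 + 1 = 143/61 ≈ 2.344 bits/symbol.

2.344 bits/symbol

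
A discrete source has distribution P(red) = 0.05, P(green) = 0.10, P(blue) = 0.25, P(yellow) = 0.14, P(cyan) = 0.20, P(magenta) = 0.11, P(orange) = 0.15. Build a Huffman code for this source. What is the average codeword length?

2.7 bits/symbol

Repeatedly combine the two least-probable nodes; the expected code length is the sum of the merged weights.
merge 1/20 + 1/10 → 3/20
merge 11/100 + 7/50 → 1/4
merge 3/20 + 3/20 → 3/10
merge 1/5 + 1/4 → 9/20
merge 1/4 + 3/10 → 11/20
merge 9/20 + 11/20 → 1
L = 3/20 + 1/4 + 3/10 + 9/20 + 11/20 + 1 = 27/10 = 2.7 bits/symbol.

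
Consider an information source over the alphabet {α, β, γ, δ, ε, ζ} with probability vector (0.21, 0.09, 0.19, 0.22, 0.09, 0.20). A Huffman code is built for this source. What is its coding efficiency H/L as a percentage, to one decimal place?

Entropy H = −Σ p log₂ p ≈ 2.4983 bits.
Huffman merges: 9/100+9/100→9/50; 9/50+19/100→37/100; 1/5+21/100→41/100; 11/50+37/100→59/100; 41/100+59/100→1. L = 51/20 ≈ 2.5500.
Efficiency = H/L = 2.4983/2.5500 = 98.0%.

98.0%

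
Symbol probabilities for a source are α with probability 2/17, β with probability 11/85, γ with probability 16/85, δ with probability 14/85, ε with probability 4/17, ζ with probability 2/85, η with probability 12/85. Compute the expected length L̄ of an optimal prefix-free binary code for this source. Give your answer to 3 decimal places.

Repeatedly combine the two least-probable nodes; the expected code length is the sum of the merged weights.
merge 2/85 + 2/17 → 12/85
merge 11/85 + 12/85 → 23/85
merge 12/85 + 14/85 → 26/85
merge 16/85 + 4/17 → 36/85
merge 23/85 + 26/85 → 49/85
merge 36/85 + 49/85 → 1
L = 12/85 + 23/85 + 26/85 + 36/85 + 49/85 + 1 = 231/85 ≈ 2.718 bits/symbol.

2.718 bits/symbol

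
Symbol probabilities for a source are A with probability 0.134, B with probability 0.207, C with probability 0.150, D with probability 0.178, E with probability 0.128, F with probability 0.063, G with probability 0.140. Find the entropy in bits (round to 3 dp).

2.741 bits

H = −Σ pᵢ log₂ pᵢ.
−0.134·log₂(0.134) = 0.3886
−0.207·log₂(0.207) = 0.4704
−0.150·log₂(0.150) = 0.4105
−0.178·log₂(0.178) = 0.4432
−0.128·log₂(0.128) = 0.3796
−0.063·log₂(0.063) = 0.2513
−0.140·log₂(0.140) = 0.3971
Sum ≈ 2.7407 → 2.741 bits.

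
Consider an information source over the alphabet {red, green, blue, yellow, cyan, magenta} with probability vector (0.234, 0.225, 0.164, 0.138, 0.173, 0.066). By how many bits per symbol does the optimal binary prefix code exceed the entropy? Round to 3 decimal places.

Entropy H = −Σ p log₂ p ≈ 2.4933 bits.
Huffman merges: 33/500+69/500→51/250; 41/250+173/1000→337/1000; 51/250+9/40→429/1000; 117/500+337/1000→571/1000; 429/1000+571/1000→1. L = 2541/1000 ≈ 2.5410.
L − H = 2.5410 − 2.4933 = 0.048 bits.

0.048 bits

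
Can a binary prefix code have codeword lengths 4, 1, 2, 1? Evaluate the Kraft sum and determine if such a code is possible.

1.3125; no

With common denominator 2^4 = 16: Σ 2^(−ℓᵢ) = 1/16 + 8/16 + 4/16 + 8/16 = 21/16 = 1.3125.
Kraft's inequality requires Σ ≤ 1; here Σ = 1.3125 > 1, so no such prefix code exists.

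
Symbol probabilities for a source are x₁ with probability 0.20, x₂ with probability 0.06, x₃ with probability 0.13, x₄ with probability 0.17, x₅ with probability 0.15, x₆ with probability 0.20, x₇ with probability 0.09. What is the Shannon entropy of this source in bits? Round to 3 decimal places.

2.713 bits

H = −Σ pᵢ log₂ pᵢ.
−0.20·log₂(0.20) = 0.4644
−0.06·log₂(0.06) = 0.2435
−0.13·log₂(0.13) = 0.3826
−0.17·log₂(0.17) = 0.4346
−0.15·log₂(0.15) = 0.4105
−0.20·log₂(0.20) = 0.4644
−0.09·log₂(0.09) = 0.3127
Sum ≈ 2.7127 → 2.713 bits.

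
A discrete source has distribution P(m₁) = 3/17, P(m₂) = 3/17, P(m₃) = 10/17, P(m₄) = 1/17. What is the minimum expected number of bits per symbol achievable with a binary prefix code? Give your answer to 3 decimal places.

Repeatedly combine the two least-probable nodes; the expected code length is the sum of the merged weights.
merge 1/17 + 3/17 → 4/17
merge 3/17 + 4/17 → 7/17
merge 7/17 + 10/17 → 1
L = 4/17 + 7/17 + 1 = 28/17 ≈ 1.647 bits/symbol.

1.647 bits/symbol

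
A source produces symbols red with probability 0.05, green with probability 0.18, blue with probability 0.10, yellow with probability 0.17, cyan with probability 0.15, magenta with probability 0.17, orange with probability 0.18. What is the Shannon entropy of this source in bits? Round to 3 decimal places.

H = −Σ pᵢ log₂ pᵢ.
−0.05·log₂(0.05) = 0.2161
−0.18·log₂(0.18) = 0.4453
−0.10·log₂(0.10) = 0.3322
−0.17·log₂(0.17) = 0.4346
−0.15·log₂(0.15) = 0.4105
−0.17·log₂(0.17) = 0.4346
−0.18·log₂(0.18) = 0.4453
Sum ≈ 2.7186 → 2.719 bits.

2.719 bits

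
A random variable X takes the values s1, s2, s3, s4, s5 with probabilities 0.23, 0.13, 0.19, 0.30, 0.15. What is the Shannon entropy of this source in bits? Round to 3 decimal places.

2.257 bits

H = −Σ pᵢ log₂ pᵢ.
−0.23·log₂(0.23) = 0.4877
−0.13·log₂(0.13) = 0.3826
−0.19·log₂(0.19) = 0.4552
−0.30·log₂(0.30) = 0.5211
−0.15·log₂(0.15) = 0.4105
Sum ≈ 2.2572 → 2.257 bits.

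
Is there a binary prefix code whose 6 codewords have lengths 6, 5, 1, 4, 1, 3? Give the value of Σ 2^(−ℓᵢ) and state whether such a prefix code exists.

1.234375; no

With common denominator 2^6 = 64: Σ 2^(−ℓᵢ) = 1/64 + 2/64 + 32/64 + 4/64 + 32/64 + 8/64 = 79/64 = 1.234375.
Kraft's inequality requires Σ ≤ 1; here Σ = 1.234375 > 1, so no such prefix code exists.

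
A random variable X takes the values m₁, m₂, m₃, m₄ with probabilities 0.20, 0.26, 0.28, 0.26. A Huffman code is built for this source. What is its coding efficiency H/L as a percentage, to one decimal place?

99.5%

Entropy H = −Σ p log₂ p ≈ 1.9892 bits.
Huffman merges: 1/5+13/50→23/50; 13/50+7/25→27/50; 23/50+27/50→1. L = 2 ≈ 2.0000.
Efficiency = H/L = 1.9892/2.0000 = 99.5%.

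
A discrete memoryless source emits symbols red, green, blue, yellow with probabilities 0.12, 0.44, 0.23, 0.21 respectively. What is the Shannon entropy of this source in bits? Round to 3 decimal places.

1.849 bits

H = −Σ pᵢ log₂ pᵢ.
−0.12·log₂(0.12) = 0.3671
−0.44·log₂(0.44) = 0.5211
−0.23·log₂(0.23) = 0.4877
−0.21·log₂(0.21) = 0.4728
Sum ≈ 1.8487 → 1.849 bits.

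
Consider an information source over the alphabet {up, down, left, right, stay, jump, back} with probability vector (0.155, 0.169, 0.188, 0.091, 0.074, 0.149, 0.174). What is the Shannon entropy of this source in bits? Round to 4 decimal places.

H = −Σ pᵢ log₂ pᵢ.
−0.155·log₂(0.155) = 0.4169
−0.169·log₂(0.169) = 0.4335
−0.188·log₂(0.188) = 0.4533
−0.091·log₂(0.091) = 0.3147
−0.074·log₂(0.074) = 0.2780
−0.149·log₂(0.149) = 0.4092
−0.174·log₂(0.174) = 0.4390
Sum ≈ 2.7445 → 2.7445 bits.

2.7445 bits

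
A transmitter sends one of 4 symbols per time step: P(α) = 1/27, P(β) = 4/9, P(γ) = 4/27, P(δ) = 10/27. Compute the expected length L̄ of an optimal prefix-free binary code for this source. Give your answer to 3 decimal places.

Repeatedly combine the two least-probable nodes; the expected code length is the sum of the merged weights.
merge 1/27 + 4/27 → 5/27
merge 5/27 + 10/27 → 5/9
merge 4/9 + 5/9 → 1
L = 5/27 + 5/9 + 1 = 47/27 ≈ 1.741 bits/symbol.

1.741 bits/symbol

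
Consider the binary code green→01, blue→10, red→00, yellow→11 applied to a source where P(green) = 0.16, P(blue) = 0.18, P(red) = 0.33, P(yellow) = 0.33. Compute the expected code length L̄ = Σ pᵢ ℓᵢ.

2 bits/symbol

L̄ = Σ pᵢ·ℓᵢ = 0.16·2 + 0.18·2 + 0.33·2 + 0.33·2 = 2 bits/symbol.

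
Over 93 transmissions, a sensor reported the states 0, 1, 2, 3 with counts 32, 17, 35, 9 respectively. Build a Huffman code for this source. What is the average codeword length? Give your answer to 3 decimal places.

1.903 bits/symbol

Probabilities are the counts divided by 93.
Repeatedly combine the two least-probable nodes; the expected code length is the sum of the merged weights.
merge 3/31 + 17/93 → 26/93
merge 26/93 + 32/93 → 58/93
merge 35/93 + 58/93 → 1
L = 26/93 + 58/93 + 1 = 59/31 ≈ 1.903 bits/symbol.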